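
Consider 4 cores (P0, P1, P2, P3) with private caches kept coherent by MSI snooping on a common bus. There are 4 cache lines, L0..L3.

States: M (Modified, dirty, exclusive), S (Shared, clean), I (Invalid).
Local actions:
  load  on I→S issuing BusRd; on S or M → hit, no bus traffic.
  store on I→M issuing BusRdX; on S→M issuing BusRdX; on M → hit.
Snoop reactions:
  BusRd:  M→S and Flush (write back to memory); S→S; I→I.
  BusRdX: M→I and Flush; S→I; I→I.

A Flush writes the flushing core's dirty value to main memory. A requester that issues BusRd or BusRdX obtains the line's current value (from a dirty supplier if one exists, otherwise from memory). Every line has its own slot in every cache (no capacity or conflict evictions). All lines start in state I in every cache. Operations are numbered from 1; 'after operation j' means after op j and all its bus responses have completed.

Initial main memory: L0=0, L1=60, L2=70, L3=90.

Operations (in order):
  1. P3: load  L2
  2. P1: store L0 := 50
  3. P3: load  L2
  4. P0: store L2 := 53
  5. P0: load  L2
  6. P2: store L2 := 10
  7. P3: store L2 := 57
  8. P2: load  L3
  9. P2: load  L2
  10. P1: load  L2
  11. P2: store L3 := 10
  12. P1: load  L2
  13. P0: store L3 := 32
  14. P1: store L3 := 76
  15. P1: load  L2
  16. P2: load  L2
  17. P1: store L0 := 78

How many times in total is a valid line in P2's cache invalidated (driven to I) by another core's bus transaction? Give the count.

[1] P3: load  L2 | P0:I, P1:I, P2:I, P3:S(70) | bus: BusRd
[2] P1: store L0 := 50 | P0:I, P1:M(50), P2:I, P3:I | bus: BusRdX
[3] P3: load  L2 | P0:I, P1:I, P2:I, P3:S(70) | bus: none
[4] P0: store L2 := 53 | P0:M(53), P1:I, P2:I, P3:I | bus: BusRdX
[5] P0: load  L2 | P0:M(53), P1:I, P2:I, P3:I | bus: none
[6] P2: store L2 := 10 | P0:I, P1:I, P2:M(10), P3:I | bus: BusRdX,Flush
[7] P3: store L2 := 57 | P0:I, P1:I, P2:I, P3:M(57) | bus: BusRdX,Flush
[8] P2: load  L3 | P0:I, P1:I, P2:S(90), P3:I | bus: BusRd
[9] P2: load  L2 | P0:I, P1:I, P2:S(57), P3:S(57) | bus: BusRd,Flush
[10] P1: load  L2 | P0:I, P1:S(57), P2:S(57), P3:S(57) | bus: BusRd
[11] P2: store L3 := 10 | P0:I, P1:I, P2:M(10), P3:I | bus: BusRdX
[12] P1: load  L2 | P0:I, P1:S(57), P2:S(57), P3:S(57) | bus: none
[13] P0: store L3 := 32 | P0:M(32), P1:I, P2:I, P3:I | bus: BusRdX,Flush
[14] P1: store L3 := 76 | P0:I, P1:M(76), P2:I, P3:I | bus: BusRdX,Flush
[15] P1: load  L2 | P0:I, P1:S(57), P2:S(57), P3:S(57) | bus: none
[16] P2: load  L2 | P0:I, P1:S(57), P2:S(57), P3:S(57) | bus: none
[17] P1: store L0 := 78 | P0:I, P1:M(78), P2:I, P3:I | bus: none

invalidations = 2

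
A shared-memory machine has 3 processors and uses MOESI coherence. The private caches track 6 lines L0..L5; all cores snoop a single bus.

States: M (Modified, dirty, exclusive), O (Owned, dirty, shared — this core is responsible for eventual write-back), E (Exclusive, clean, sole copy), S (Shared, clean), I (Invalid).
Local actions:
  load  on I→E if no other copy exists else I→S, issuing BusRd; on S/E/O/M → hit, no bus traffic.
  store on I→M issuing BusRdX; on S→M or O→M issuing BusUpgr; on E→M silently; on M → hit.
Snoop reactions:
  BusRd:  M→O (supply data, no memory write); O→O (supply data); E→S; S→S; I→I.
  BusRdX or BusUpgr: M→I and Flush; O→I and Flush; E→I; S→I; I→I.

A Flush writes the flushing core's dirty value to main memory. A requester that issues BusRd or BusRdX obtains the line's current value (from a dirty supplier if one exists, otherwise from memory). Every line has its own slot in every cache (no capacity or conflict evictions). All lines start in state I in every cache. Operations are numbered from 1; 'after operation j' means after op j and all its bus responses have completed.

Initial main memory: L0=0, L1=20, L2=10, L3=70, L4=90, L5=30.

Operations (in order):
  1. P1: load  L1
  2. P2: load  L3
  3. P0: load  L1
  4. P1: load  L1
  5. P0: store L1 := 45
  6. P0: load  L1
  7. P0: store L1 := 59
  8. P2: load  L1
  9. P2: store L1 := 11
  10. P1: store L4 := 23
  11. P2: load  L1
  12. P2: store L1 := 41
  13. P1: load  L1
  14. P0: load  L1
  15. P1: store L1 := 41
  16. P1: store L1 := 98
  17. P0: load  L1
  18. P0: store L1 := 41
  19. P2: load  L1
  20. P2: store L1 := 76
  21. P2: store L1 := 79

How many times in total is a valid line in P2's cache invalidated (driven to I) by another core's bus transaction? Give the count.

invalidations = 1

step 1: P1: load  L1  ⟶  IEI  (L1)  txn=BusRd  M[L1]=20
step 2: P2: load  L3  ⟶  IIE  (L3)  txn=BusRd  M[L3]=70
step 3: P0: load  L1  ⟶  SSI  (L1)  txn=BusRd  M[L1]=20
step 4: P1: load  L1  ⟶  SSI  (L1)  txn=∅  M[L1]=20
step 5: P0: store L1 := 45  ⟶  MII  (L1)  txn=BusUpgr  M[L1]=20
step 6: P0: load  L1  ⟶  MII  (L1)  txn=∅  M[L1]=20
step 7: P0: store L1 := 59  ⟶  MII  (L1)  txn=∅  M[L1]=20
step 8: P2: load  L1  ⟶  OIS  (L1)  txn=BusRd  M[L1]=20
step 9: P2: store L1 := 11  ⟶  IIM  (L1)  txn=BusUpgr+Flush  M[L1]=59
step 10: P1: store L4 := 23  ⟶  IMI  (L4)  txn=BusRdX  M[L4]=90
step 11: P2: load  L1  ⟶  IIM  (L1)  txn=∅  M[L1]=59
step 12: P2: store L1 := 41  ⟶  IIM  (L1)  txn=∅  M[L1]=59
step 13: P1: load  L1  ⟶  ISO  (L1)  txn=BusRd  M[L1]=59
step 14: P0: load  L1  ⟶  SSO  (L1)  txn=BusRd  M[L1]=59
step 15: P1: store L1 := 41  ⟶  IMI  (L1)  txn=BusUpgr+Flush  M[L1]=41
step 16: P1: store L1 := 98  ⟶  IMI  (L1)  txn=∅  M[L1]=41
step 17: P0: load  L1  ⟶  SOI  (L1)  txn=BusRd  M[L1]=41
step 18: P0: store L1 := 41  ⟶  MII  (L1)  txn=BusUpgr+Flush  M[L1]=98
step 19: P2: load  L1  ⟶  OIS  (L1)  txn=BusRd  M[L1]=98
step 20: P2: store L1 := 76  ⟶  IIM  (L1)  txn=BusUpgr+Flush  M[L1]=41
step 21: P2: store L1 := 79  ⟶  IIM  (L1)  txn=∅  M[L1]=41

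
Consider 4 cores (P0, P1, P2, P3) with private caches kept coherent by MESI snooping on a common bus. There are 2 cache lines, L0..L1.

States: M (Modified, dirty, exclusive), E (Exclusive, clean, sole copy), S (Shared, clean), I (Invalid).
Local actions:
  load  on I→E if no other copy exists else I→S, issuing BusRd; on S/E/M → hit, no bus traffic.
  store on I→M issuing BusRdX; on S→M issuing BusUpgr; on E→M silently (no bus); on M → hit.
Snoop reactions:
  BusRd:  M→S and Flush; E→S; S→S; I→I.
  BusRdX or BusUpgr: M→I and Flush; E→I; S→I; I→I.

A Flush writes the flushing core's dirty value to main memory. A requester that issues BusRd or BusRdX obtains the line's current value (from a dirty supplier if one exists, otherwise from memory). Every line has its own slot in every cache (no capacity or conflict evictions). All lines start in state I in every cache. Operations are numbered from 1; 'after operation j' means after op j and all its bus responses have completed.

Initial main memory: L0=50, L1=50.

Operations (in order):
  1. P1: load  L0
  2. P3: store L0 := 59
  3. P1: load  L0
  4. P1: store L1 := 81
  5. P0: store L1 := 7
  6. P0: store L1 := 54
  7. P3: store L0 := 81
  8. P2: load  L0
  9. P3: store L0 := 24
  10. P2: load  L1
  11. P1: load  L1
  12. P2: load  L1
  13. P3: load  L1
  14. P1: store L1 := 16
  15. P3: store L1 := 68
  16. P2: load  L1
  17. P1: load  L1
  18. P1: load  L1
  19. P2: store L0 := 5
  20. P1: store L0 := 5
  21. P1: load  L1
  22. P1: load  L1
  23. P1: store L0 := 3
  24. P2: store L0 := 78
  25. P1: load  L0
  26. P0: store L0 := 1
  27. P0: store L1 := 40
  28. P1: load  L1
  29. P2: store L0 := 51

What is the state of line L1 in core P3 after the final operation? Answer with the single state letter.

1. P1: load  L0  bus=[BusRd]  L0: P0=I P1=E P2=I P3=I  mem[L0]=50
2. P3: store L0 := 59  bus=[BusRdX]  L0: P0=I P1=I P2=I P3=M  mem[L0]=50
3. P1: load  L0  bus=[BusRd,Flush]  L0: P0=I P1=S P2=I P3=S  mem[L0]=59
4. P1: store L1 := 81  bus=[BusRdX]  L1: P0=I P1=M P2=I P3=I  mem[L1]=50
5. P0: store L1 := 7  bus=[BusRdX,Flush]  L1: P0=M P1=I P2=I P3=I  mem[L1]=81
6. P0: store L1 := 54  bus=[-]  L1: P0=M P1=I P2=I P3=I  mem[L1]=81
7. P3: store L0 := 81  bus=[BusUpgr]  L0: P0=I P1=I P2=I P3=M  mem[L0]=59
8. P2: load  L0  bus=[BusRd,Flush]  L0: P0=I P1=I P2=S P3=S  mem[L0]=81
9. P3: store L0 := 24  bus=[BusUpgr]  L0: P0=I P1=I P2=I P3=M  mem[L0]=81
10. P2: load  L1  bus=[BusRd,Flush]  L1: P0=S P1=I P2=S P3=I  mem[L1]=54
11. P1: load  L1  bus=[BusRd]  L1: P0=S P1=S P2=S P3=I  mem[L1]=54
12. P2: load  L1  bus=[-]  L1: P0=S P1=S P2=S P3=I  mem[L1]=54
13. P3: load  L1  bus=[BusRd]  L1: P0=S P1=S P2=S P3=S  mem[L1]=54
14. P1: store L1 := 16  bus=[BusUpgr]  L1: P0=I P1=M P2=I P3=I  mem[L1]=54
15. P3: store L1 := 68  bus=[BusRdX,Flush]  L1: P0=I P1=I P2=I P3=M  mem[L1]=16
16. P2: load  L1  bus=[BusRd,Flush]  L1: P0=I P1=I P2=S P3=S  mem[L1]=68
17. P1: load  L1  bus=[BusRd]  L1: P0=I P1=S P2=S P3=S  mem[L1]=68
18. P1: load  L1  bus=[-]  L1: P0=I P1=S P2=S P3=S  mem[L1]=68
19. P2: store L0 := 5  bus=[BusRdX,Flush]  L0: P0=I P1=I P2=M P3=I  mem[L0]=24
20. P1: store L0 := 5  bus=[BusRdX,Flush]  L0: P0=I P1=M P2=I P3=I  mem[L0]=5
21. P1: load  L1  bus=[-]  L1: P0=I P1=S P2=S P3=S  mem[L1]=68
22. P1: load  L1  bus=[-]  L1: P0=I P1=S P2=S P3=S  mem[L1]=68
23. P1: store L0 := 3  bus=[-]  L0: P0=I P1=M P2=I P3=I  mem[L0]=5
24. P2: store L0 := 78  bus=[BusRdX,Flush]  L0: P0=I P1=I P2=M P3=I  mem[L0]=3
25. P1: load  L0  bus=[BusRd,Flush]  L0: P0=I P1=S P2=S P3=I  mem[L0]=78
26. P0: store L0 := 1  bus=[BusRdX]  L0: P0=M P1=I P2=I P3=I  mem[L0]=78
27. P0: store L1 := 40  bus=[BusRdX]  L1: P0=M P1=I P2=I P3=I  mem[L1]=68
28. P1: load  L1  bus=[BusRd,Flush]  L1: P0=S P1=S P2=I P3=I  mem[L1]=40
29. P2: store L0 := 51  bus=[BusRdX,Flush]  L0: P0=I P1=I P2=M P3=I  mem[L0]=1

state = I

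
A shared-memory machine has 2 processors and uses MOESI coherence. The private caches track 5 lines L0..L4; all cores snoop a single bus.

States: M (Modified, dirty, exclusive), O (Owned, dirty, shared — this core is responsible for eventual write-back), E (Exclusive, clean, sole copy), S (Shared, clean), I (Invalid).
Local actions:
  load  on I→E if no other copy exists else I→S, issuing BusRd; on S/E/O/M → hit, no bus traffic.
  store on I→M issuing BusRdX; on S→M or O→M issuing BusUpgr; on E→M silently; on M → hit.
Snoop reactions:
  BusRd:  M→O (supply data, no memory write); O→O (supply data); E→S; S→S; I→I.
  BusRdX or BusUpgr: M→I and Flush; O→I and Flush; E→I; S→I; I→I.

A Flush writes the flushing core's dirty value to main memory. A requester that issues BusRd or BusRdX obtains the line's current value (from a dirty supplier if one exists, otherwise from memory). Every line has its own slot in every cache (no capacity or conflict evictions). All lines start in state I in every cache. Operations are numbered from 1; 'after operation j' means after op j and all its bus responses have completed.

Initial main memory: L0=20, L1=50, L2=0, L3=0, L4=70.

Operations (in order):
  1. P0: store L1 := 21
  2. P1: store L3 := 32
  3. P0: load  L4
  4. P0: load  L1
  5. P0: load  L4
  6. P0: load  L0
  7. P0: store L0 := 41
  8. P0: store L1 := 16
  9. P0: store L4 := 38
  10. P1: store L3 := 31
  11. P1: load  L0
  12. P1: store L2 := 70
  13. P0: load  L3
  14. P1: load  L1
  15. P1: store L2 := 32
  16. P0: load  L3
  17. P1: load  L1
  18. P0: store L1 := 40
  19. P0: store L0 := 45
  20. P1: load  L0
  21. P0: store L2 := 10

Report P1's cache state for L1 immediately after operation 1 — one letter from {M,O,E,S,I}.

state = I

[1] P0: store L1 := 21 | P0:M(21), P1:I | bus: BusRdX
[2] P1: store L3 := 32 | P0:I, P1:M(32) | bus: BusRdX
[3] P0: load  L4 | P0:E(70), P1:I | bus: BusRd
[4] P0: load  L1 | P0:M(21), P1:I | bus: none
[5] P0: load  L4 | P0:E(70), P1:I | bus: none
[6] P0: load  L0 | P0:E(20), P1:I | bus: BusRd
[7] P0: store L0 := 41 | P0:M(41), P1:I | bus: none
[8] P0: store L1 := 16 | P0:M(16), P1:I | bus: none
[9] P0: store L4 := 38 | P0:M(38), P1:I | bus: none
[10] P1: store L3 := 31 | P0:I, P1:M(31) | bus: none
[11] P1: load  L0 | P0:O(41), P1:S(41) | bus: BusRd
[12] P1: store L2 := 70 | P0:I, P1:M(70) | bus: BusRdX
[13] P0: load  L3 | P0:S(31), P1:O(31) | bus: BusRd
[14] P1: load  L1 | P0:O(16), P1:S(16) | bus: BusRd
[15] P1: store L2 := 32 | P0:I, P1:M(32) | bus: none
[16] P0: load  L3 | P0:S(31), P1:O(31) | bus: none
[17] P1: load  L1 | P0:O(16), P1:S(16) | bus: none
[18] P0: store L1 := 40 | P0:M(40), P1:I | bus: BusUpgr
[19] P0: store L0 := 45 | P0:M(45), P1:I | bus: BusUpgr
[20] P1: load  L0 | P0:O(45), P1:S(45) | bus: BusRd
[21] P0: store L2 := 10 | P0:M(10), P1:I | bus: BusRdX,Flush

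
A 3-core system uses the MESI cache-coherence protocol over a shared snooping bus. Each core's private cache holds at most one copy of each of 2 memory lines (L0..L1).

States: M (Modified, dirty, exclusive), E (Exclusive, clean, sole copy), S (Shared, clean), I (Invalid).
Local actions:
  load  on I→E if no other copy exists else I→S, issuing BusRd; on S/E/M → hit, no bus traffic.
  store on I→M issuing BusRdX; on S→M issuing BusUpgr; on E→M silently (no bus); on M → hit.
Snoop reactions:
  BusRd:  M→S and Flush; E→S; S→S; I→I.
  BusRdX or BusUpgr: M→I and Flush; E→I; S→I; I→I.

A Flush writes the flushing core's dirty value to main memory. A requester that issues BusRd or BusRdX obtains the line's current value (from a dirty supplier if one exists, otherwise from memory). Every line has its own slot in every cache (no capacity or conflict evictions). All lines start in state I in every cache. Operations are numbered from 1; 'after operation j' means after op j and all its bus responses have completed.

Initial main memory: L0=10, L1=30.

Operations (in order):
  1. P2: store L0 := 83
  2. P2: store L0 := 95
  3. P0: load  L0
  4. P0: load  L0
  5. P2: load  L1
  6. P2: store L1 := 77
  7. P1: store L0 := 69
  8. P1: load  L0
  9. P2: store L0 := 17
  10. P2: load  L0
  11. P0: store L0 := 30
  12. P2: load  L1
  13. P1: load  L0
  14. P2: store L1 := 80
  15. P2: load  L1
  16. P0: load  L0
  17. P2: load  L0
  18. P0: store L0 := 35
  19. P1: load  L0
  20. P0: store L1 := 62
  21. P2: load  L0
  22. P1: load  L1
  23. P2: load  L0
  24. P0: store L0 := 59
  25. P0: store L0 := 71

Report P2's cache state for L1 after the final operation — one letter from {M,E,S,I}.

[1] P2: store L0 := 83 | P0:I, P1:I, P2:M(83) | bus: BusRdX
[2] P2: store L0 := 95 | P0:I, P1:I, P2:M(95) | bus: none
[3] P0: load  L0 | P0:S(95), P1:I, P2:S(95) | bus: BusRd,Flush
[4] P0: load  L0 | P0:S(95), P1:I, P2:S(95) | bus: none
[5] P2: load  L1 | P0:I, P1:I, P2:E(30) | bus: BusRd
[6] P2: store L1 := 77 | P0:I, P1:I, P2:M(77) | bus: none
[7] P1: store L0 := 69 | P0:I, P1:M(69), P2:I | bus: BusRdX
[8] P1: load  L0 | P0:I, P1:M(69), P2:I | bus: none
[9] P2: store L0 := 17 | P0:I, P1:I, P2:M(17) | bus: BusRdX,Flush
[10] P2: load  L0 | P0:I, P1:I, P2:M(17) | bus: none
[11] P0: store L0 := 30 | P0:M(30), P1:I, P2:I | bus: BusRdX,Flush
[12] P2: load  L1 | P0:I, P1:I, P2:M(77) | bus: none
[13] P1: load  L0 | P0:S(30), P1:S(30), P2:I | bus: BusRd,Flush
[14] P2: store L1 := 80 | P0:I, P1:I, P2:M(80) | bus: none
[15] P2: load  L1 | P0:I, P1:I, P2:M(80) | bus: none
[16] P0: load  L0 | P0:S(30), P1:S(30), P2:I | bus: none
[17] P2: load  L0 | P0:S(30), P1:S(30), P2:S(30) | bus: BusRd
[18] P0: store L0 := 35 | P0:M(35), P1:I, P2:I | bus: BusUpgr
[19] P1: load  L0 | P0:S(35), P1:S(35), P2:I | bus: BusRd,Flush
[20] P0: store L1 := 62 | P0:M(62), P1:I, P2:I | bus: BusRdX,Flush
[21] P2: load  L0 | P0:S(35), P1:S(35), P2:S(35) | bus: BusRd
[22] P1: load  L1 | P0:S(62), P1:S(62), P2:I | bus: BusRd,Flush
[23] P2: load  L0 | P0:S(35), P1:S(35), P2:S(35) | bus: none
[24] P0: store L0 := 59 | P0:M(59), P1:I, P2:I | bus: BusUpgr
[25] P0: store L0 := 71 | P0:M(71), P1:I, P2:I | bus: none

state = I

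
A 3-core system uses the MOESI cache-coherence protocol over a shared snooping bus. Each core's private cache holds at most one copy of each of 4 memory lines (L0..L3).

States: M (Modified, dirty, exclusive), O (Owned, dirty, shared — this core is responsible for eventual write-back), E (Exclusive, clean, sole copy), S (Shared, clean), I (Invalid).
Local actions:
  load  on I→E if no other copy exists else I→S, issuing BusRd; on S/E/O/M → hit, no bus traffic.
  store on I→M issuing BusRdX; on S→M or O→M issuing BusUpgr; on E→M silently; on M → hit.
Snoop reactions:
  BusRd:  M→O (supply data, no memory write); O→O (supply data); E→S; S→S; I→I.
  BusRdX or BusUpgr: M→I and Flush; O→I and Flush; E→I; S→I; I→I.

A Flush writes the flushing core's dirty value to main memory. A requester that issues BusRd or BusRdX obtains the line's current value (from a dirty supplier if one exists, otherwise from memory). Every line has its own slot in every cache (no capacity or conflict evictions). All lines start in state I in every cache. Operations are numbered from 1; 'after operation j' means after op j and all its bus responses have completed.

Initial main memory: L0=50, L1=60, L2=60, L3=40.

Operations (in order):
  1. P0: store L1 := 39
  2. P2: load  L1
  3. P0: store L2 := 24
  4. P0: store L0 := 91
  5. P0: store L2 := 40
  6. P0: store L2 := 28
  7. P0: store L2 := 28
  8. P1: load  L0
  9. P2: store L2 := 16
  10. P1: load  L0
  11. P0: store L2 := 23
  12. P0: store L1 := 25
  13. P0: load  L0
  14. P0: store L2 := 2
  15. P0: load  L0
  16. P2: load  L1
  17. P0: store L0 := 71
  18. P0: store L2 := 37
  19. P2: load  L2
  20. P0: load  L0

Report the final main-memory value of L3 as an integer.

memory[L3] = 40

  op1 P0: store L1 := 39 → M/I/I on L1; bus BusRdX; mem=60
  op2 P2: load  L1 → O/I/S on L1; bus BusRd; mem=60
  op3 P0: store L2 := 24 → M/I/I on L2; bus BusRdX; mem=60
  op4 P0: store L0 := 91 → M/I/I on L0; bus BusRdX; mem=50
  op5 P0: store L2 := 40 → M/I/I on L2; bus (none); mem=60
  op6 P0: store L2 := 28 → M/I/I on L2; bus (none); mem=60
  op7 P0: store L2 := 28 → M/I/I on L2; bus (none); mem=60
  op8 P1: load  L0 → O/S/I on L0; bus BusRd; mem=50
  op9 P2: store L2 := 16 → I/I/M on L2; bus BusRdX Flush; mem=28
  op10 P1: load  L0 → O/S/I on L0; bus (none); mem=50
  op11 P0: store L2 := 23 → M/I/I on L2; bus BusRdX Flush; mem=16
  op12 P0: store L1 := 25 → M/I/I on L1; bus BusUpgr; mem=60
  op13 P0: load  L0 → O/S/I on L0; bus (none); mem=50
  op14 P0: store L2 := 2 → M/I/I on L2; bus (none); mem=16
  op15 P0: load  L0 → O/S/I on L0; bus (none); mem=50
  op16 P2: load  L1 → O/I/S on L1; bus BusRd; mem=60
  op17 P0: store L0 := 71 → M/I/I on L0; bus BusUpgr; mem=50
  op18 P0: store L2 := 37 → M/I/I on L2; bus (none); mem=16
  op19 P2: load  L2 → O/I/S on L2; bus BusRd; mem=16
  op20 P0: load  L0 → M/I/I on L0; bus (none); mem=50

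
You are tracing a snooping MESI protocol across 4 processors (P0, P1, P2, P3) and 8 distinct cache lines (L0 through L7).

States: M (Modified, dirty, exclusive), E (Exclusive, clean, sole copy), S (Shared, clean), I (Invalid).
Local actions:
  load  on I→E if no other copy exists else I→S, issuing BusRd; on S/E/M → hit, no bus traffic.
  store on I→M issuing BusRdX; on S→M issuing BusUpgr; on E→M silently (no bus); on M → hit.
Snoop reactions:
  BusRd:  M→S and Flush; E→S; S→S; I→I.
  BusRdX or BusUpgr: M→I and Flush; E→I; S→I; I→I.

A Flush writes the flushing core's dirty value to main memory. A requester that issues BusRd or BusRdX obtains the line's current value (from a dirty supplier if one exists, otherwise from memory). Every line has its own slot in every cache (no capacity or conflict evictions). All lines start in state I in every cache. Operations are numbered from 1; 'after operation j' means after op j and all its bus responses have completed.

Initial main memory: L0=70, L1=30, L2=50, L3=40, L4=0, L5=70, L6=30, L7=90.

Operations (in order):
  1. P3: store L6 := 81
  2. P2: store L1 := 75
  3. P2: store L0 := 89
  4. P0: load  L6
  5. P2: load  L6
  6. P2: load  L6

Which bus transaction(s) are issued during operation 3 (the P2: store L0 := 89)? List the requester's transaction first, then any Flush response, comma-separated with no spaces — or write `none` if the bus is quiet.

step 1: P3: store L6 := 81  ⟶  IIIM  (L6)  txn=BusRdX  M[L6]=30
step 2: P2: store L1 := 75  ⟶  IIMI  (L1)  txn=BusRdX  M[L1]=30
step 3: P2: store L0 := 89  ⟶  IIMI  (L0)  txn=BusRdX  M[L0]=70
step 4: P0: load  L6  ⟶  SIIS  (L6)  txn=BusRd+Flush  M[L6]=81
step 5: P2: load  L6  ⟶  SISS  (L6)  txn=BusRd  M[L6]=81
step 6: P2: load  L6  ⟶  SISS  (L6)  txn=∅  M[L6]=81

bus = BusRdX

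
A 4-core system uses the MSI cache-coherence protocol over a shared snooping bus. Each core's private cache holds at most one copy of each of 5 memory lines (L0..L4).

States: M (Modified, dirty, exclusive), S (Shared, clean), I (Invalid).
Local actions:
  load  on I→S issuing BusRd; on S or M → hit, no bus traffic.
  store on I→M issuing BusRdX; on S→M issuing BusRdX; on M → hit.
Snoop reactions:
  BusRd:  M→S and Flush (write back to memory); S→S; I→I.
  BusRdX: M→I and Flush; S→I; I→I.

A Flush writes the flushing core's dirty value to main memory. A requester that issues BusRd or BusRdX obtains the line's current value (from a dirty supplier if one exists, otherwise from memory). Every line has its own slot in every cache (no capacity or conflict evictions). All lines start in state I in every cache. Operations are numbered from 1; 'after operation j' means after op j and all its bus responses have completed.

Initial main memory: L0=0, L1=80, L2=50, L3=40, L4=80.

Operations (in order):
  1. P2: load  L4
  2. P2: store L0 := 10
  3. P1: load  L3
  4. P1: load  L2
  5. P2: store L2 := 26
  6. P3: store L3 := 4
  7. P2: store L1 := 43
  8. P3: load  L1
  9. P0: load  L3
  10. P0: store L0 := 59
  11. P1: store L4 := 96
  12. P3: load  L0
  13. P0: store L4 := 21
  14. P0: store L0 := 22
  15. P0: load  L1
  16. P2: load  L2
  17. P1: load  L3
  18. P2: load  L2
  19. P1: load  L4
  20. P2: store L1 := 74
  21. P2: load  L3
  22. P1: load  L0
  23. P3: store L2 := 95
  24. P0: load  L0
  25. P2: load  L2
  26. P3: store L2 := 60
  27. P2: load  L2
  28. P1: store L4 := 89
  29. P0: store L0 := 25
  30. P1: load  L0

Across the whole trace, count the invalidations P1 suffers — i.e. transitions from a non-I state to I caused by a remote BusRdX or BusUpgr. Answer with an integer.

1. P2: load  L4  bus=[BusRd]  L4: P0=I P1=I P2=S P3=I  mem[L4]=80
2. P2: store L0 := 10  bus=[BusRdX]  L0: P0=I P1=I P2=M P3=I  mem[L0]=0
3. P1: load  L3  bus=[BusRd]  L3: P0=I P1=S P2=I P3=I  mem[L3]=40
4. P1: load  L2  bus=[BusRd]  L2: P0=I P1=S P2=I P3=I  mem[L2]=50
5. P2: store L2 := 26  bus=[BusRdX]  L2: P0=I P1=I P2=M P3=I  mem[L2]=50
6. P3: store L3 := 4  bus=[BusRdX]  L3: P0=I P1=I P2=I P3=M  mem[L3]=40
7. P2: store L1 := 43  bus=[BusRdX]  L1: P0=I P1=I P2=M P3=I  mem[L1]=80
8. P3: load  L1  bus=[BusRd,Flush]  L1: P0=I P1=I P2=S P3=S  mem[L1]=43
9. P0: load  L3  bus=[BusRd,Flush]  L3: P0=S P1=I P2=I P3=S  mem[L3]=4
10. P0: store L0 := 59  bus=[BusRdX,Flush]  L0: P0=M P1=I P2=I P3=I  mem[L0]=10
11. P1: store L4 := 96  bus=[BusRdX]  L4: P0=I P1=M P2=I P3=I  mem[L4]=80
12. P3: load  L0  bus=[BusRd,Flush]  L0: P0=S P1=I P2=I P3=S  mem[L0]=59
13. P0: store L4 := 21  bus=[BusRdX,Flush]  L4: P0=M P1=I P2=I P3=I  mem[L4]=96
14. P0: store L0 := 22  bus=[BusRdX]  L0: P0=M P1=I P2=I P3=I  mem[L0]=59
15. P0: load  L1  bus=[BusRd]  L1: P0=S P1=I P2=S P3=S  mem[L1]=43
16. P2: load  L2  bus=[-]  L2: P0=I P1=I P2=M P3=I  mem[L2]=50
17. P1: load  L3  bus=[BusRd]  L3: P0=S P1=S P2=I P3=S  mem[L3]=4
18. P2: load  L2  bus=[-]  L2: P0=I P1=I P2=M P3=I  mem[L2]=50
19. P1: load  L4  bus=[BusRd,Flush]  L4: P0=S P1=S P2=I P3=I  mem[L4]=21
20. P2: store L1 := 74  bus=[BusRdX]  L1: P0=I P1=I P2=M P3=I  mem[L1]=43
21. P2: load  L3  bus=[BusRd]  L3: P0=S P1=S P2=S P3=S  mem[L3]=4
22. P1: load  L0  bus=[BusRd,Flush]  L0: P0=S P1=S P2=I P3=I  mem[L0]=22
23. P3: store L2 := 95  bus=[BusRdX,Flush]  L2: P0=I P1=I P2=I P3=M  mem[L2]=26
24. P0: load  L0  bus=[-]  L0: P0=S P1=S P2=I P3=I  mem[L0]=22
25. P2: load  L2  bus=[BusRd,Flush]  L2: P0=I P1=I P2=S P3=S  mem[L2]=95
26. P3: store L2 := 60  bus=[BusRdX]  L2: P0=I P1=I P2=I P3=M  mem[L2]=95
27. P2: load  L2  bus=[BusRd,Flush]  L2: P0=I P1=I P2=S P3=S  mem[L2]=60
28. P1: store L4 := 89  bus=[BusRdX]  L4: P0=I P1=M P2=I P3=I  mem[L4]=21
29. P0: store L0 := 25  bus=[BusRdX]  L0: P0=M P1=I P2=I P3=I  mem[L0]=22
30. P1: load  L0  bus=[BusRd,Flush]  L0: P0=S P1=S P2=I P3=I  mem[L0]=25

invalidations = 4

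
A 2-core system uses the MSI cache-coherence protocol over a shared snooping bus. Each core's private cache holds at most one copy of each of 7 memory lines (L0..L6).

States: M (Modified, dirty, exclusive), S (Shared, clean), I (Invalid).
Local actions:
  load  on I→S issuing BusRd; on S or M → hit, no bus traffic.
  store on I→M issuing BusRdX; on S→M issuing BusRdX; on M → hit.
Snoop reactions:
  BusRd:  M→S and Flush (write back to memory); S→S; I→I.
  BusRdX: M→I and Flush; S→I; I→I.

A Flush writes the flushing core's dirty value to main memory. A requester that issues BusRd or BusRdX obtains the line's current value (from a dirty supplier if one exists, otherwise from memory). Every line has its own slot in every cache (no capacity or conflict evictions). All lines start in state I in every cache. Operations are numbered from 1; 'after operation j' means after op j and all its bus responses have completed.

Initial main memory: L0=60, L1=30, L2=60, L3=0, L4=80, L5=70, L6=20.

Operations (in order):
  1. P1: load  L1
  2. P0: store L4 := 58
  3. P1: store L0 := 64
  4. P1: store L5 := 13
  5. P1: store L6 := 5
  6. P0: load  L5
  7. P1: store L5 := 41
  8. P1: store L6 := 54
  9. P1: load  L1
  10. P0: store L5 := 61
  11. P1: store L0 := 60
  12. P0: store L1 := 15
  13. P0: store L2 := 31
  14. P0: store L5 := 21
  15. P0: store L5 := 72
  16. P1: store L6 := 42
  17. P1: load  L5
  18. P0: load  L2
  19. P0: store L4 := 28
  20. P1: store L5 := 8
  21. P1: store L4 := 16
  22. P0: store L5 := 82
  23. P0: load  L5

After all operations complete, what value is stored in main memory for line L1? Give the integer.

memory[L1] = 30

  op1 P1: load  L1 → I/S on L1; bus BusRd; mem=30
  op2 P0: store L4 := 58 → M/I on L4; bus BusRdX; mem=80
  op3 P1: store L0 := 64 → I/M on L0; bus BusRdX; mem=60
  op4 P1: store L5 := 13 → I/M on L5; bus BusRdX; mem=70
  op5 P1: store L6 := 5 → I/M on L6; bus BusRdX; mem=20
  op6 P0: load  L5 → S/S on L5; bus BusRd Flush; mem=13
  op7 P1: store L5 := 41 → I/M on L5; bus BusRdX; mem=13
  op8 P1: store L6 := 54 → I/M on L6; bus (none); mem=20
  op9 P1: load  L1 → I/S on L1; bus (none); mem=30
  op10 P0: store L5 := 61 → M/I on L5; bus BusRdX Flush; mem=41
  op11 P1: store L0 := 60 → I/M on L0; bus (none); mem=60
  op12 P0: store L1 := 15 → M/I on L1; bus BusRdX; mem=30
  op13 P0: store L2 := 31 → M/I on L2; bus BusRdX; mem=60
  op14 P0: store L5 := 21 → M/I on L5; bus (none); mem=41
  op15 P0: store L5 := 72 → M/I on L5; bus (none); mem=41
  op16 P1: store L6 := 42 → I/M on L6; bus (none); mem=20
  op17 P1: load  L5 → S/S on L5; bus BusRd Flush; mem=72
  op18 P0: load  L2 → M/I on L2; bus (none); mem=60
  op19 P0: store L4 := 28 → M/I on L4; bus (none); mem=80
  op20 P1: store L5 := 8 → I/M on L5; bus BusRdX; mem=72
  op21 P1: store L4 := 16 → I/M on L4; bus BusRdX Flush; mem=28
  op22 P0: store L5 := 82 → M/I on L5; bus BusRdX Flush; mem=8
  op23 P0: load  L5 → M/I on L5; bus (none); mem=8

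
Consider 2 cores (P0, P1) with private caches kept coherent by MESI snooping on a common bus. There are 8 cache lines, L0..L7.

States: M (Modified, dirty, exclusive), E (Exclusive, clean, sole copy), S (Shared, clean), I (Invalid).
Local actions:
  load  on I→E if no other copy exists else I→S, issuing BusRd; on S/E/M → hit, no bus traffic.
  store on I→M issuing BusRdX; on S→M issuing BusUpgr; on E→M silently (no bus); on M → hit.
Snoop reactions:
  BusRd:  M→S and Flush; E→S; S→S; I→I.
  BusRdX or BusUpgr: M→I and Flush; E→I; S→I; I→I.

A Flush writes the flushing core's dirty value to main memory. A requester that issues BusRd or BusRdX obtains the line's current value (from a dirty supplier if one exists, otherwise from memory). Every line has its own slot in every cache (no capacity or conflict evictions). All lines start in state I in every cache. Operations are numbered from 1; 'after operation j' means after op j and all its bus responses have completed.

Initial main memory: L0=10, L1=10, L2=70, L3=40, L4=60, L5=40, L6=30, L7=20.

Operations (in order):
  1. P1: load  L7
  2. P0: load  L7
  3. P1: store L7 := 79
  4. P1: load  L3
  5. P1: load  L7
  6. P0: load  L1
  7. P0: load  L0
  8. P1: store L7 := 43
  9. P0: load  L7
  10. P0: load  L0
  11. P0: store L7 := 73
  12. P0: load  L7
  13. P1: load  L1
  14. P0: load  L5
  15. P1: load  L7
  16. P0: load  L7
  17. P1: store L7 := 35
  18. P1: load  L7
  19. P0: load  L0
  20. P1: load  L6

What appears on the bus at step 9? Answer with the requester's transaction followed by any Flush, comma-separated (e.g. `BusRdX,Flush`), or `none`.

1. P1: load  L7  bus=[BusRd]  L7: P0=I P1=E  mem[L7]=20
2. P0: load  L7  bus=[BusRd]  L7: P0=S P1=S  mem[L7]=20
3. P1: store L7 := 79  bus=[BusUpgr]  L7: P0=I P1=M  mem[L7]=20
4. P1: load  L3  bus=[BusRd]  L3: P0=I P1=E  mem[L3]=40
5. P1: load  L7  bus=[-]  L7: P0=I P1=M  mem[L7]=20
6. P0: load  L1  bus=[BusRd]  L1: P0=E P1=I  mem[L1]=10
7. P0: load  L0  bus=[BusRd]  L0: P0=E P1=I  mem[L0]=10
8. P1: store L7 := 43  bus=[-]  L7: P0=I P1=M  mem[L7]=20
9. P0: load  L7  bus=[BusRd,Flush]  L7: P0=S P1=S  mem[L7]=43
10. P0: load  L0  bus=[-]  L0: P0=E P1=I  mem[L0]=10
11. P0: store L7 := 73  bus=[BusUpgr]  L7: P0=M P1=I  mem[L7]=43
12. P0: load  L7  bus=[-]  L7: P0=M P1=I  mem[L7]=43
13. P1: load  L1  bus=[BusRd]  L1: P0=S P1=S  mem[L1]=10
14. P0: load  L5  bus=[BusRd]  L5: P0=E P1=I  mem[L5]=40
15. P1: load  L7  bus=[BusRd,Flush]  L7: P0=S P1=S  mem[L7]=73
16. P0: load  L7  bus=[-]  L7: P0=S P1=S  mem[L7]=73
17. P1: store L7 := 35  bus=[BusUpgr]  L7: P0=I P1=M  mem[L7]=73
18. P1: load  L7  bus=[-]  L7: P0=I P1=M  mem[L7]=73
19. P0: load  L0  bus=[-]  L0: P0=E P1=I  mem[L0]=10
20. P1: load  L6  bus=[BusRd]  L6: P0=I P1=E  mem[L6]=30

bus = BusRd,Flush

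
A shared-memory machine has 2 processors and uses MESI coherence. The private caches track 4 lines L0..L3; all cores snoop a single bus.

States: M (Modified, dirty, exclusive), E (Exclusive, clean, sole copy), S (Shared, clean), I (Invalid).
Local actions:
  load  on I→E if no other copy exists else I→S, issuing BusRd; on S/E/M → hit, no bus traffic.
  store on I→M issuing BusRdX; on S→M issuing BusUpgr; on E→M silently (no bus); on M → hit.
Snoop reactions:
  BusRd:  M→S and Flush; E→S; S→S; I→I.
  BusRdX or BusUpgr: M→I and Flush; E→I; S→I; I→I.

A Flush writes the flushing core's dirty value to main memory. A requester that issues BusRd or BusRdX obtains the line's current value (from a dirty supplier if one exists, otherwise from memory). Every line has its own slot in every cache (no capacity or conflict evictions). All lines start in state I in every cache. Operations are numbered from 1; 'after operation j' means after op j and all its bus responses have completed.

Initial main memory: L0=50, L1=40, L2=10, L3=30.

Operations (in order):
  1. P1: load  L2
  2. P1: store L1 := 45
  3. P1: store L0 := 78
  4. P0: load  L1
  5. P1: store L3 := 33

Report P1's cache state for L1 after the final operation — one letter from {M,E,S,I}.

  op1 P1: load  L2 → I/E on L2; bus BusRd; mem=10
  op2 P1: store L1 := 45 → I/M on L1; bus BusRdX; mem=40
  op3 P1: store L0 := 78 → I/M on L0; bus BusRdX; mem=50
  op4 P0: load  L1 → S/S on L1; bus BusRd Flush; mem=45
  op5 P1: store L3 := 33 → I/M on L3; bus BusRdX; mem=30

state = S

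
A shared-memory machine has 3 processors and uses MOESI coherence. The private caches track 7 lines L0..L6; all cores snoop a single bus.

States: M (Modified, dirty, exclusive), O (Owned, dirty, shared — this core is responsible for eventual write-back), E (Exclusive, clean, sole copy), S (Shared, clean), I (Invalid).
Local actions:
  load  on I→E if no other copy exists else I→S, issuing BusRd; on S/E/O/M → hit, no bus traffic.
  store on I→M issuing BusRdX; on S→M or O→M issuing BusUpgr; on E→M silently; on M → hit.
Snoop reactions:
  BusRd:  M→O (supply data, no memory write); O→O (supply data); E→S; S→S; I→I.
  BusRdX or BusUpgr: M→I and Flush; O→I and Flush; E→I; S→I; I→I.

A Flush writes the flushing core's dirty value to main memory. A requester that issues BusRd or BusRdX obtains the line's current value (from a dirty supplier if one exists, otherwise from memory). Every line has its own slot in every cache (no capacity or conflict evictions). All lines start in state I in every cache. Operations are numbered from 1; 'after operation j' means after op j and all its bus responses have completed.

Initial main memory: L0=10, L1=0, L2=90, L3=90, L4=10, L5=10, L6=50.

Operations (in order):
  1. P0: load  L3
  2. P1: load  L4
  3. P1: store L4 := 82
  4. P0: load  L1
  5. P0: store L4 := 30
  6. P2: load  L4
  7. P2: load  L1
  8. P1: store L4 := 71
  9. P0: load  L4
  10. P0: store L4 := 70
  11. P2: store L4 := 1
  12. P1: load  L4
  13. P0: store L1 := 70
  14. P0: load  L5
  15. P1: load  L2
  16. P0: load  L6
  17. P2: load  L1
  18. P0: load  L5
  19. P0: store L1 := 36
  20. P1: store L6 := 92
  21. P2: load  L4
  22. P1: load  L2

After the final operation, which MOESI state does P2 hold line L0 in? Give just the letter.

[1] P0: load  L3 | P0:E(90), P1:I, P2:I | bus: BusRd
[2] P1: load  L4 | P0:I, P1:E(10), P2:I | bus: BusRd
[3] P1: store L4 := 82 | P0:I, P1:M(82), P2:I | bus: none
[4] P0: load  L1 | P0:E(0), P1:I, P2:I | bus: BusRd
[5] P0: store L4 := 30 | P0:M(30), P1:I, P2:I | bus: BusRdX,Flush
[6] P2: load  L4 | P0:O(30), P1:I, P2:S(30) | bus: BusRd
[7] P2: load  L1 | P0:S(0), P1:I, P2:S(0) | bus: BusRd
[8] P1: store L4 := 71 | P0:I, P1:M(71), P2:I | bus: BusRdX,Flush
[9] P0: load  L4 | P0:S(71), P1:O(71), P2:I | bus: BusRd
[10] P0: store L4 := 70 | P0:M(70), P1:I, P2:I | bus: BusUpgr,Flush
[11] P2: store L4 := 1 | P0:I, P1:I, P2:M(1) | bus: BusRdX,Flush
[12] P1: load  L4 | P0:I, P1:S(1), P2:O(1) | bus: BusRd
[13] P0: store L1 := 70 | P0:M(70), P1:I, P2:I | bus: BusUpgr
[14] P0: load  L5 | P0:E(10), P1:I, P2:I | bus: BusRd
[15] P1: load  L2 | P0:I, P1:E(90), P2:I | bus: BusRd
[16] P0: load  L6 | P0:E(50), P1:I, P2:I | bus: BusRd
[17] P2: load  L1 | P0:O(70), P1:I, P2:S(70) | bus: BusRd
[18] P0: load  L5 | P0:E(10), P1:I, P2:I | bus: none
[19] P0: store L1 := 36 | P0:M(36), P1:I, P2:I | bus: BusUpgr
[20] P1: store L6 := 92 | P0:I, P1:M(92), P2:I | bus: BusRdX
[21] P2: load  L4 | P0:I, P1:S(1), P2:O(1) | bus: none
[22] P1: load  L2 | P0:I, P1:E(90), P2:I | bus: none

state = I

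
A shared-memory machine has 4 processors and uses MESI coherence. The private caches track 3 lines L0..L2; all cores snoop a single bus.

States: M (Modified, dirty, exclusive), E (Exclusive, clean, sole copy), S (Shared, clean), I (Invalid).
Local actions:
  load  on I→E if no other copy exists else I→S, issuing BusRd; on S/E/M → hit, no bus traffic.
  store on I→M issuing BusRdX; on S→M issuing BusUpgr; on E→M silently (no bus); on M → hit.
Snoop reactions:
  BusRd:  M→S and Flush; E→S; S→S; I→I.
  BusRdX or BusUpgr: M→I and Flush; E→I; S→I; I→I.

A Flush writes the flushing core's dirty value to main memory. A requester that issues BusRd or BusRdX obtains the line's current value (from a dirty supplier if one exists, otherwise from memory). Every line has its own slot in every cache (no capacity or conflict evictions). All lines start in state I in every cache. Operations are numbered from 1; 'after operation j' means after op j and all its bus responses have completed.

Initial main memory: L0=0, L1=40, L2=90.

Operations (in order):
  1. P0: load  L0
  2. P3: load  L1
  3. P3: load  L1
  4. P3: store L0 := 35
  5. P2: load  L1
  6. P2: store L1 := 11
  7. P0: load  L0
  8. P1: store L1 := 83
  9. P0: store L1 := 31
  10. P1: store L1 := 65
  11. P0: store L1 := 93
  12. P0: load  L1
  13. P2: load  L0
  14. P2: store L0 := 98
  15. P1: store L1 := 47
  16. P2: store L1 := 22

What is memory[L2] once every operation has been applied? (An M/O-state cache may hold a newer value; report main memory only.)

1. P0: load  L0  bus=[BusRd]  L0: P0=E P1=I P2=I P3=I  mem[L0]=0
2. P3: load  L1  bus=[BusRd]  L1: P0=I P1=I P2=I P3=E  mem[L1]=40
3. P3: load  L1  bus=[-]  L1: P0=I P1=I P2=I P3=E  mem[L1]=40
4. P3: store L0 := 35  bus=[BusRdX]  L0: P0=I P1=I P2=I P3=M  mem[L0]=0
5. P2: load  L1  bus=[BusRd]  L1: P0=I P1=I P2=S P3=S  mem[L1]=40
6. P2: store L1 := 11  bus=[BusUpgr]  L1: P0=I P1=I P2=M P3=I  mem[L1]=40
7. P0: load  L0  bus=[BusRd,Flush]  L0: P0=S P1=I P2=I P3=S  mem[L0]=35
8. P1: store L1 := 83  bus=[BusRdX,Flush]  L1: P0=I P1=M P2=I P3=I  mem[L1]=11
9. P0: store L1 := 31  bus=[BusRdX,Flush]  L1: P0=M P1=I P2=I P3=I  mem[L1]=83
10. P1: store L1 := 65  bus=[BusRdX,Flush]  L1: P0=I P1=M P2=I P3=I  mem[L1]=31
11. P0: store L1 := 93  bus=[BusRdX,Flush]  L1: P0=M P1=I P2=I P3=I  mem[L1]=65
12. P0: load  L1  bus=[-]  L1: P0=M P1=I P2=I P3=I  mem[L1]=65
13. P2: load  L0  bus=[BusRd]  L0: P0=S P1=I P2=S P3=S  mem[L0]=35
14. P2: store L0 := 98  bus=[BusUpgr]  L0: P0=I P1=I P2=M P3=I  mem[L0]=35
15. P1: store L1 := 47  bus=[BusRdX,Flush]  L1: P0=I P1=M P2=I P3=I  mem[L1]=93
16. P2: store L1 := 22  bus=[BusRdX,Flush]  L1: P0=I P1=I P2=M P3=I  mem[L1]=47

memory[L2] = 90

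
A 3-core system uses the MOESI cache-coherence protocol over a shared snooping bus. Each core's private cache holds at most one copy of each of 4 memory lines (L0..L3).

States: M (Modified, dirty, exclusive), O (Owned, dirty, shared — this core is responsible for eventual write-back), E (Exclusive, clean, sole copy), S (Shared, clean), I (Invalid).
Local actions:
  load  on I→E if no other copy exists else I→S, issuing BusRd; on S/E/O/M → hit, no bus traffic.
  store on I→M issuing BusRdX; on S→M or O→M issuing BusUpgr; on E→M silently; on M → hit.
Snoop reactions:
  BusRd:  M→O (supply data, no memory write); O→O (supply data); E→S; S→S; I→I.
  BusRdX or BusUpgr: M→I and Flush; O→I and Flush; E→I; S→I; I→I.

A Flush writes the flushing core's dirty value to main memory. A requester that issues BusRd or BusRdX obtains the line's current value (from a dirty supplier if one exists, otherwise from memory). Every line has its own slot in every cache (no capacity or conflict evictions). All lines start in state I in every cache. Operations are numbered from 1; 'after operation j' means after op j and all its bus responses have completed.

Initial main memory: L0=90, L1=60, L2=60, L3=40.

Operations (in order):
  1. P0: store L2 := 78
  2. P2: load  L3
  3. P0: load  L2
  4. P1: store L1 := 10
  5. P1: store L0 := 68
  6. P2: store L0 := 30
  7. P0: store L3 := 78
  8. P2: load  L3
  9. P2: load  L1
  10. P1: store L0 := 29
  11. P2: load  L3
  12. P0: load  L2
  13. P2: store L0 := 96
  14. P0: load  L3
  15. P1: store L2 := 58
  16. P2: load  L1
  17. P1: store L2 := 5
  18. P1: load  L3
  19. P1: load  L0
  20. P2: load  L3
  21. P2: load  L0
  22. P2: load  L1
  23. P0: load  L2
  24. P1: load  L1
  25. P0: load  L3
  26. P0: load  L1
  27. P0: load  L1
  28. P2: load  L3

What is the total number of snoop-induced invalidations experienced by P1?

invalidations = 2

[1] P0: store L2 := 78 | P0:M(78), P1:I, P2:I | bus: BusRdX
[2] P2: load  L3 | P0:I, P1:I, P2:E(40) | bus: BusRd
[3] P0: load  L2 | P0:M(78), P1:I, P2:I | bus: none
[4] P1: store L1 := 10 | P0:I, P1:M(10), P2:I | bus: BusRdX
[5] P1: store L0 := 68 | P0:I, P1:M(68), P2:I | bus: BusRdX
[6] P2: store L0 := 30 | P0:I, P1:I, P2:M(30) | bus: BusRdX,Flush
[7] P0: store L3 := 78 | P0:M(78), P1:I, P2:I | bus: BusRdX
[8] P2: load  L3 | P0:O(78), P1:I, P2:S(78) | bus: BusRd
[9] P2: load  L1 | P0:I, P1:O(10), P2:S(10) | bus: BusRd
[10] P1: store L0 := 29 | P0:I, P1:M(29), P2:I | bus: BusRdX,Flush
[11] P2: load  L3 | P0:O(78), P1:I, P2:S(78) | bus: none
[12] P0: load  L2 | P0:M(78), P1:I, P2:I | bus: none
[13] P2: store L0 := 96 | P0:I, P1:I, P2:M(96) | bus: BusRdX,Flush
[14] P0: load  L3 | P0:O(78), P1:I, P2:S(78) | bus: none
[15] P1: store L2 := 58 | P0:I, P1:M(58), P2:I | bus: BusRdX,Flush
[16] P2: load  L1 | P0:I, P1:O(10), P2:S(10) | bus: none
[17] P1: store L2 := 5 | P0:I, P1:M(5), P2:I | bus: none
[18] P1: load  L3 | P0:O(78), P1:S(78), P2:S(78) | bus: BusRd
[19] P1: load  L0 | P0:I, P1:S(96), P2:O(96) | bus: BusRd
[20] P2: load  L3 | P0:O(78), P1:S(78), P2:S(78) | bus: none
[21] P2: load  L0 | P0:I, P1:S(96), P2:O(96) | bus: none
[22] P2: load  L1 | P0:I, P1:O(10), P2:S(10) | bus: none
[23] P0: load  L2 | P0:S(5), P1:O(5), P2:I | bus: BusRd
[24] P1: load  L1 | P0:I, P1:O(10), P2:S(10) | bus: none
[25] P0: load  L3 | P0:O(78), P1:S(78), P2:S(78) | bus: none
[26] P0: load  L1 | P0:S(10), P1:O(10), P2:S(10) | bus: BusRd
[27] P0: load  L1 | P0:S(10), P1:O(10), P2:S(10) | bus: none
[28] P2: load  L3 | P0:O(78), P1:S(78), P2:S(78) | bus: none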